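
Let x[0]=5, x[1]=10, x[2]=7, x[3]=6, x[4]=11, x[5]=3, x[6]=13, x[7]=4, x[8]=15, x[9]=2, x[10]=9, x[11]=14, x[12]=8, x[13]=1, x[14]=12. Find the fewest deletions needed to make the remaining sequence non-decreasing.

10

Fewest deletions = n − (longest non-decreasing subsequence).
Patience tails:
5 → extends → [5]
10 → extends → [5, 10]
7 → replaces 10 → [5, 7]
6 → replaces 7 → [5, 6]
11 → extends → [5, 6, 11]
3 → replaces 5 → [3, 6, 11]
13 → extends → [3, 6, 11, 13]
4 → replaces 6 → [3, 4, 11, 13]
15 → extends → [3, 4, 11, 13, 15]
2 → replaces 3 → [2, 4, 11, 13, 15]
9 → replaces 11 → [2, 4, 9, 13, 15]
14 → replaces 15 → [2, 4, 9, 13, 14]
8 → replaces 9 → [2, 4, 8, 13, 14]
1 → replaces 2 → [1, 4, 8, 13, 14]
12 → replaces 13 → [1, 4, 8, 12, 14]
Longest non-decreasing subsequence has length 5, so deletions = 15 − 5 = 10.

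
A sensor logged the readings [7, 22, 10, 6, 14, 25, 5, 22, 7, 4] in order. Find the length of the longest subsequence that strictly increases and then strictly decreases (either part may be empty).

7

inc[i] = longest strictly increasing subsequence ending at i; dec[i] = longest strictly decreasing subsequence starting at i:
i:      1  2  3  4  5  6  7  8  9 10
a[i]:   7 22 10  6 14 25  5 22  7  4
inc:    1  2  2  1  3  4  1  4  2  1
dec:    4  5  4  3  3  4  2  3  2  1
Best peak at i=6 (value 25): inc=4, dec=4, length 4+4−1 = 7.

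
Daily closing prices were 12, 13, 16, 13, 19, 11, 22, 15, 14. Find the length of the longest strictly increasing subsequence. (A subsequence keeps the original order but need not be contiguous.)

5

Track the smallest tail for each achievable length (strict):
12 → extends → [12]
13 → extends → [12, 13]
16 → extends → [12, 13, 16]
13 → already a tail → [12, 13, 16]
19 → extends → [12, 13, 16, 19]
11 → replaces 12 → [11, 13, 16, 19]
22 → extends → [11, 13, 16, 19, 22]
15 → replaces 16 → [11, 13, 15, 19, 22]
14 → replaces 15 → [11, 13, 14, 19, 22]
Five tails, so the longest strictly increasing subsequence has length 5 (e.g. 12, 13, 16, 19, 22).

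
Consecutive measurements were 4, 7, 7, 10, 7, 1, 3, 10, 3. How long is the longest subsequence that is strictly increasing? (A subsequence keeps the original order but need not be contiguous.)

Let dp[i] be the length of the longest such subsequence ending at index i:
i:      1  2  3  4  5  6  7  8  9
a[i]:   4  7  7 10  7  1  3 10  3
dp:     1  2  2  3  2  1  2  3  2
Maximum dp value is 3.

3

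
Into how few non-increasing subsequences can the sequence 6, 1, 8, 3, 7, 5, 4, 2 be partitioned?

3

The minimum number of non-increasing subsequences covering a sequence equals the length of its longest strictly increasing subsequence.
LIS length is 3 (e.g. 1, 3, 7), so 3 piles are needed.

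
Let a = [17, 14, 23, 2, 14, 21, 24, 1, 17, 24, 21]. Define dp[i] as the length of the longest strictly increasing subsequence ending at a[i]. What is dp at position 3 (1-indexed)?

2

dp[i] = 1 + max{dp[j] : j<i, a[j]<a[i]} (or 1 if no such j):
i:      1  2  3  4  5  6  7  8  9 10 11
a[i]:  17 14 23  2 14 21 24  1 17 24 21
dp:     1  1  2  1  2  3  4  1  3  4  4
At index 3 the value is 2.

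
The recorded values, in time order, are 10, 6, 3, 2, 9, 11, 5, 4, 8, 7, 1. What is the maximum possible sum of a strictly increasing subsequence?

Let S[i] be the best sum of a strictly increasing subsequence ending at i:
i:      1  2  3  4  5  6  7  8  9 10 11
a[i]:  10  6  3  2  9 11  5  4  8  7  1
S:     10  6  3  2 15 26  8  7 16 15  1
Maximum is 26 (e.g. 6 + 9 + 11).

26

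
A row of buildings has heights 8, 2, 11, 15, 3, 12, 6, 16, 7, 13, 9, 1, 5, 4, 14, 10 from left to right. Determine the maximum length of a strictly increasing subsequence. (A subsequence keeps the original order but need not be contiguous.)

6

Let dp[i] be the length of the longest such subsequence ending at index i:
i:      1  2  3  4  5  6  7  8  9 10 11 12 13 14 15 16
a[i]:   8  2 11 15  3 12  6 16  7 13  9  1  5  4 14 10
dp:     1  1  2  3  2  3  3  4  4  5  5  1  3  3  6  6
Maximum dp value is 6.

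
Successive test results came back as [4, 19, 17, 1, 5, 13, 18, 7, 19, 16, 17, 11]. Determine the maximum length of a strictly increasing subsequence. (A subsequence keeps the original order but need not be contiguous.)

Let dp[i] be the length of the longest such subsequence ending at index i:
i:      1  2  3  4  5  6  7  8  9 10 11 12
a[i]:   4 19 17  1  5 13 18  7 19 16 17 11
dp:     1  2  2  1  2  3  4  3  5  4  5  4
Maximum dp value is 5.

5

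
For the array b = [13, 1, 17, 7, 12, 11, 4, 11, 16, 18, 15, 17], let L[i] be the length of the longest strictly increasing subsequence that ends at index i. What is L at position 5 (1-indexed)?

3

dp[i] = 1 + max{dp[j] : j<i, b[j]<b[i]} (or 1 if no such j):
i:      1  2  3  4  5  6  7  8  9 10 11 12
b[i]:  13  1 17  7 12 11  4 11 16 18 15 17
dp:     1  1  2  2  3  3  2  3  4  5  4  5
At index 5 the value is 3.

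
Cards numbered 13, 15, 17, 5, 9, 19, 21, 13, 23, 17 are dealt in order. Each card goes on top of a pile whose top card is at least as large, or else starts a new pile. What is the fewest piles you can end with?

The minimum number of non-increasing subsequences covering a sequence equals the length of its longest strictly increasing subsequence.
LIS length is 6 (e.g. 13, 15, 17, 19, 21, 23), so 6 piles are needed.

6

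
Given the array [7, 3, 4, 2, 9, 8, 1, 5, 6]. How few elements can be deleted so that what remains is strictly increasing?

Fewest deletions = n − (longest strictly increasing subsequence).
Patience tails:
7 → extends → [7]
3 → replaces 7 → [3]
4 → extends → [3, 4]
2 → replaces 3 → [2, 4]
9 → extends → [2, 4, 9]
8 → replaces 9 → [2, 4, 8]
1 → replaces 2 → [1, 4, 8]
5 → replaces 8 → [1, 4, 5]
6 → extends → [1, 4, 5, 6]
Longest strictly increasing subsequence has length 4, so deletions = 9 − 4 = 5.

5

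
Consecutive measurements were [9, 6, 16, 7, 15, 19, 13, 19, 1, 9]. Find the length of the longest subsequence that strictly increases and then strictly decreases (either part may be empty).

6

inc[i] = longest strictly increasing subsequence ending at i; dec[i] = longest strictly decreasing subsequence starting at i:
i:      1  2  3  4  5  6  7  8  9 10
a[i]:   9  6 16  7 15 19 13 19  1  9
inc:    1  1  2  2  3  4  3  4  1  3
dec:    3  2  4  2  3  3  2  2  1  1
Best peak at i=6 (value 19): inc=4, dec=3, length 4+3−1 = 6.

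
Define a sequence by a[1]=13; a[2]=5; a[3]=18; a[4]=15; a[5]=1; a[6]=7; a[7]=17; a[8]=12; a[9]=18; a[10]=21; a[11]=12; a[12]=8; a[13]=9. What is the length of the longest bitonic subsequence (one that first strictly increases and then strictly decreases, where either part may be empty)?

7

inc[i] = longest strictly increasing subsequence ending at i; dec[i] = longest strictly decreasing subsequence starting at i:
i:      1  2  3  4  5  6  7  8  9 10 11 12 13
a[i]:  13  5 18 15  1  7 17 12 18 21 12  8  9
inc:    1  1  2  2  1  2  3  3  4  5  3  3  4
dec:    3  2  4  3  1  1  3  2  3  3  2  1  1
Best peak at i=10 (value 21): inc=5, dec=3, length 5+3−1 = 7.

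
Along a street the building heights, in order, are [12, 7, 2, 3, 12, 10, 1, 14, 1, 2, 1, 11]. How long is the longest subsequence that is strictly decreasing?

5

Negate each value so 'decreasing' becomes 'increasing', then run patience tails on the negated sequence:
-12 → extends → [-12]
-7 → extends → [-12, -7]
-2 → extends → [-12, -7, -2]
-3 → replaces -2 → [-12, -7, -3]
-12 → already a tail → [-12, -7, -3]
-10 → replaces -7 → [-12, -10, -3]
-1 → extends → [-12, -10, -3, -1]
-14 → replaces -12 → [-14, -10, -3, -1]
-1 → already a tail → [-14, -10, -3, -1]
-2 → replaces -1 → [-14, -10, -3, -2]
-1 → extends → [-14, -10, -3, -2, -1]
-11 → replaces -10 → [-14, -11, -3, -2, -1]
Five tails, so the longest strictly decreasing subsequence of the original has length 5.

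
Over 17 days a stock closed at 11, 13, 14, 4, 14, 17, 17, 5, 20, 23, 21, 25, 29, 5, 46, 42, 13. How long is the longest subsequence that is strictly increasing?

9

Track the smallest tail for each achievable length (strict):
11 → extends → [11]
13 → extends → [11, 13]
14 → extends → [11, 13, 14]
4 → replaces 11 → [4, 13, 14]
14 → already a tail → [4, 13, 14]
17 → extends → [4, 13, 14, 17]
17 → already a tail → [4, 13, 14, 17]
5 → replaces 13 → [4, 5, 14, 17]
20 → extends → [4, 5, 14, 17, 20]
23 → extends → [4, 5, 14, 17, 20, 23]
21 → replaces 23 → [4, 5, 14, 17, 20, 21]
25 → extends → [4, 5, 14, 17, 20, 21, 25]
29 → extends → [4, 5, 14, 17, 20, 21, 25, 29]
5 → already a tail → [4, 5, 14, 17, 20, 21, 25, 29]
46 → extends → [4, 5, 14, 17, 20, 21, 25, 29, 46]
42 → replaces 46 → [4, 5, 14, 17, 20, 21, 25, 29, 42]
13 → replaces 14 → [4, 5, 13, 17, 20, 21, 25, 29, 42]
Nine tails, so the longest strictly increasing subsequence has length 9 (e.g. 11, 13, 14, 17, 20, 23, 25, 29, 46).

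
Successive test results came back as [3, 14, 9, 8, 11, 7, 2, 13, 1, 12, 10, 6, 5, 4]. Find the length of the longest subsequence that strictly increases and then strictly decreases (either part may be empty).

inc[i] = longest strictly increasing subsequence ending at i; dec[i] = longest strictly decreasing subsequence starting at i:
i:      1  2  3  4  5  6  7  8  9 10 11 12 13 14
a[i]:   3 14  9  8 11  7  2 13  1 12 10  6  5  4
inc:    1  2  2  2  3  2  1  4  1  4  3  2  2  2
dec:    3  7  6  5  5  4  2  6  1  5  4  3  2  1
Best peak at i=8 (value 13): inc=4, dec=6, length 4+6−1 = 9.

9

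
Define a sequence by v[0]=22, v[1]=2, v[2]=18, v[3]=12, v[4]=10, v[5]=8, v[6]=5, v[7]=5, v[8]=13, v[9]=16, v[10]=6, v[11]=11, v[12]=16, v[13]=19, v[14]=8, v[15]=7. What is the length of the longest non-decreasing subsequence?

7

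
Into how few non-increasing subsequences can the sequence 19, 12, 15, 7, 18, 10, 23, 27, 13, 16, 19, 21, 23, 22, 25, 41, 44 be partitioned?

Place each on the leftmost legal pile:
19 → new pile 1 (tops now [19])
12 → pile 1 (tops now [12])
15 → new pile 2 (tops now [12, 15])
7 → pile 1 (tops now [7, 15])
18 → new pile 3 (tops now [7, 15, 18])
10 → pile 2 (tops now [7, 10, 18])
23 → new pile 4 (tops now [7, 10, 18, 23])
27 → new pile 5 (tops now [7, 10, 18, 23, 27])
13 → pile 3 (tops now [7, 10, 13, 23, 27])
16 → pile 4 (tops now [7, 10, 13, 16, 27])
19 → pile 5 (tops now [7, 10, 13, 16, 19])
21 → new pile 6 (tops now [7, 10, 13, 16, 19, 21])
23 → new pile 7 (tops now [7, 10, 13, 16, 19, 21, 23])
22 → pile 7 (tops now [7, 10, 13, 16, 19, 21, 22])
25 → new pile 8 (tops now [7, 10, 13, 16, 19, 21, 22, 25])
41 → new pile 9 (tops now [7, 10, 13, 16, 19, 21, 22, 25, 41])
44 → new pile 10 (tops now [7, 10, 13, 16, 19, 21, 22, 25, 41, 44])
Ten piles.

10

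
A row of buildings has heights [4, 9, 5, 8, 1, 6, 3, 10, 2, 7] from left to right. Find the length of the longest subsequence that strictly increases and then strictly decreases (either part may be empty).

6

inc[i] = longest strictly increasing subsequence ending at i; dec[i] = longest strictly decreasing subsequence starting at i:
i:      1  2  3  4  5  6  7  8  9 10
a[i]:   4  9  5  8  1  6  3 10  2  7
inc:    1  2  2  3  1  3  2  4  2  4
dec:    3  5  3  4  1  3  2  2  1  1
Best peak at i=2 (value 9): inc=2, dec=5, length 2+5−1 = 6.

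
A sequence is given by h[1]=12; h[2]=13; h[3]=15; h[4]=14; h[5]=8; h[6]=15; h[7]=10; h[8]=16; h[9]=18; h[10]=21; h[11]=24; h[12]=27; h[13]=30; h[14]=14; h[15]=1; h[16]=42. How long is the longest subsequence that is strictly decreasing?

4

Negate each value so 'decreasing' becomes 'increasing', then run patience tails on the negated sequence:
-12 → extends → [-12]
-13 → replaces -12 → [-13]
-15 → replaces -13 → [-15]
-14 → extends → [-15, -14]
-8 → extends → [-15, -14, -8]
-15 → already a tail → [-15, -14, -8]
-10 → replaces -8 → [-15, -14, -10]
-16 → replaces -15 → [-16, -14, -10]
-18 → replaces -16 → [-18, -14, -10]
-21 → replaces -18 → [-21, -14, -10]
-24 → replaces -21 → [-24, -14, -10]
-27 → replaces -24 → [-27, -14, -10]
-30 → replaces -27 → [-30, -14, -10]
-14 → already a tail → [-30, -14, -10]
-1 → extends → [-30, -14, -10, -1]
-42 → replaces -30 → [-42, -14, -10, -1]
Four tails, so the longest strictly decreasing subsequence of the original has length 4.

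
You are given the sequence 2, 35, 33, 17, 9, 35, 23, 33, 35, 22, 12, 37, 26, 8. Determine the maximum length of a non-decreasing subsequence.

Let dp[i] be the length of the longest such subsequence ending at index i:
i:      1  2  3  4  5  6  7  8  9 10 11 12 13 14
a[i]:   2 35 33 17  9 35 23 33 35 22 12 37 26  8
dp:     1  2  2  2  2  3  3  4  5  3  3  6  4  2
Maximum dp value is 6.

6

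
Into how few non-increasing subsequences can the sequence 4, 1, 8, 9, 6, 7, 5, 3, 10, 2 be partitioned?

4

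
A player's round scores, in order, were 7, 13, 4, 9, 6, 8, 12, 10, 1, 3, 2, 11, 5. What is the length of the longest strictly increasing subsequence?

5

Let dp[i] be the length of the longest such subsequence ending at index i:
i:      1  2  3  4  5  6  7  8  9 10 11 12 13
a[i]:   7 13  4  9  6  8 12 10  1  3  2 11  5
dp:     1  2  1  2  2  3  4  4  1  2  2  5  3
Maximum dp value is 5.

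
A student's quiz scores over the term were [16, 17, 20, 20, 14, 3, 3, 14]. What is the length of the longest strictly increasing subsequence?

Let dp[i] be the length of the longest such subsequence ending at index i:
i:      1  2  3  4  5  6  7  8
a[i]:  16 17 20 20 14  3  3 14
dp:     1  2  3  3  1  1  1  2
Maximum dp value is 3.

3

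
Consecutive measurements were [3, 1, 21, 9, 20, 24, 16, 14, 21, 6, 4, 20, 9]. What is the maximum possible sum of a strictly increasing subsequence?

Let S[i] be the best sum of a strictly increasing subsequence ending at i:
i:      1  2  3  4  5  6  7  8  9 10 11 12 13
a[i]:   3  1 21  9 20 24 16 14 21  6  4 20  9
S:      3  1 24 12 32 56 28 26 53  9  7 48 18
Maximum is 56 (e.g. 3 + 9 + 20 + 24).

56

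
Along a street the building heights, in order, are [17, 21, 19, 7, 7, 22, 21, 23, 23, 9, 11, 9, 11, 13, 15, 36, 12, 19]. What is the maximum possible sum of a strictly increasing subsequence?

Let S[i] be the best sum of a strictly increasing subsequence ending at i:
i:       1   2   3   4   5   6   7   8   9  10  11  12  13  14  15  16  17  18
a[i]:   17  21  19   7   7  22  21  23  23   9  11   9  11  13  15  36  12  19
S:      17  38  36   7   7  60  57  83  83  16  27  16  27  40  55 119  39  74
Maximum is 119 (e.g. 17 + 21 + 22 + 23 + 36).

119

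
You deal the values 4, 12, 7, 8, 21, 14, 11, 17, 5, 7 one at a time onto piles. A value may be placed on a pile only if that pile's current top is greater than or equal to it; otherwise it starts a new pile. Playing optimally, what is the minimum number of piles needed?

5

Place each on the leftmost legal pile:
4 → new pile 1 (tops now [4])
12 → new pile 2 (tops now [4, 12])
7 → pile 2 (tops now [4, 7])
8 → new pile 3 (tops now [4, 7, 8])
21 → new pile 4 (tops now [4, 7, 8, 21])
14 → pile 4 (tops now [4, 7, 8, 14])
11 → pile 4 (tops now [4, 7, 8, 11])
17 → new pile 5 (tops now [4, 7, 8, 11, 17])
5 → pile 2 (tops now [4, 5, 8, 11, 17])
7 → pile 3 (tops now [4, 5, 7, 11, 17])
Five piles.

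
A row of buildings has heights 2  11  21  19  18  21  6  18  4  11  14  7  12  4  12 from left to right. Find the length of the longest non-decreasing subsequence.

Track the smallest tail for each achievable length (allowing ties):
2 → extends → [2]
11 → extends → [2, 11]
21 → extends → [2, 11, 21]
19 → replaces 21 → [2, 11, 19]
18 → replaces 19 → [2, 11, 18]
21 → extends → [2, 11, 18, 21]
6 → replaces 11 → [2, 6, 18, 21]
18 → replaces 21 → [2, 6, 18, 18]
4 → replaces 6 → [2, 4, 18, 18]
11 → replaces 18 → [2, 4, 11, 18]
14 → replaces 18 → [2, 4, 11, 14]
7 → replaces 11 → [2, 4, 7, 14]
12 → replaces 14 → [2, 4, 7, 12]
4 → replaces 7 → [2, 4, 4, 12]
12 → extends → [2, 4, 4, 12, 12]
Five tails, so the longest non-decreasing subsequence has length 5 (e.g. 2, 11, 11, 12, 12).

5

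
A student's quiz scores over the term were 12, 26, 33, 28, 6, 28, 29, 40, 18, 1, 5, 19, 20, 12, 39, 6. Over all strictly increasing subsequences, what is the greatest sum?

135

Let S[i] be the best sum of a strictly increasing subsequence ending at i:
i:       1   2   3   4   5   6   7   8   9  10  11  12  13  14  15  16
a[i]:   12  26  33  28   6  28  29  40  18   1   5  19  20  12  39   6
S:      12  38  71  66   6  66  95 135  30   1   6  49  69  18 134  12
Maximum is 135 (e.g. 12 + 26 + 28 + 29 + 40).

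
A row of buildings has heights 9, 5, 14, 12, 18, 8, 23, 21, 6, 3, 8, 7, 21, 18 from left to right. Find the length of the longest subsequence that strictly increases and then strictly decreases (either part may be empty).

7

inc[i] = longest strictly increasing subsequence ending at i; dec[i] = longest strictly decreasing subsequence starting at i:
i:      1  2  3  4  5  6  7  8  9 10 11 12 13 14
a[i]:   9  5 14 12 18  8 23 21  6  3  8  7 21 18
inc:    1  1  2  2  3  2  4  4  2  1  3  3  4  4
dec:    4  2  5  4  4  3  4  3  2  1  2  1  2  1
Best peak at i=7 (value 23): inc=4, dec=4, length 4+4−1 = 7.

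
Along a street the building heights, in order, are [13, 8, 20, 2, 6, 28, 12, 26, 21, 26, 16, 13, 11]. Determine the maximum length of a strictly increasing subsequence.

Track the smallest tail for each achievable length (strict):
13 → extends → [13]
8 → replaces 13 → [8]
20 → extends → [8, 20]
2 → replaces 8 → [2, 20]
6 → replaces 20 → [2, 6]
28 → extends → [2, 6, 28]
12 → replaces 28 → [2, 6, 12]
26 → extends → [2, 6, 12, 26]
21 → replaces 26 → [2, 6, 12, 21]
26 → extends → [2, 6, 12, 21, 26]
16 → replaces 21 → [2, 6, 12, 16, 26]
13 → replaces 16 → [2, 6, 12, 13, 26]
11 → replaces 12 → [2, 6, 11, 13, 26]
Five tails, so the longest strictly increasing subsequence has length 5 (e.g. 2, 6, 12, 21, 26).

5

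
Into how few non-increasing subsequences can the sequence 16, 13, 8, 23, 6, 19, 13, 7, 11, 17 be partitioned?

4

Place each on the leftmost legal pile:
16 → new pile 1 (tops now [16])
13 → pile 1 (tops now [13])
8 → pile 1 (tops now [8])
23 → new pile 2 (tops now [8, 23])
6 → pile 1 (tops now [6, 23])
19 → pile 2 (tops now [6, 19])
13 → pile 2 (tops now [6, 13])
7 → pile 2 (tops now [6, 7])
11 → new pile 3 (tops now [6, 7, 11])
17 → new pile 4 (tops now [6, 7, 11, 17])
Four piles.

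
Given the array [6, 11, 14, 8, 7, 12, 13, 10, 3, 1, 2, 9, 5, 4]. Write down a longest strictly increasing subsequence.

Patience tails give the LIS length; then backtrack through the dp parents:
6 → extends → [6]
11 → extends → [6, 11]
14 → extends → [6, 11, 14]
8 → replaces 11 → [6, 8, 14]
7 → replaces 8 → [6, 7, 14]
12 → replaces 14 → [6, 7, 12]
13 → extends → [6, 7, 12, 13]
10 → replaces 12 → [6, 7, 10, 13]
3 → replaces 6 → [3, 7, 10, 13]
1 → replaces 3 → [1, 7, 10, 13]
2 → replaces 7 → [1, 2, 10, 13]
9 → replaces 10 → [1, 2, 9, 13]
5 → replaces 9 → [1, 2, 5, 13]
4 → replaces 5 → [1, 2, 4, 13]
Length 4; one witness is 6, 11, 12, 13.

6, 11, 12, 13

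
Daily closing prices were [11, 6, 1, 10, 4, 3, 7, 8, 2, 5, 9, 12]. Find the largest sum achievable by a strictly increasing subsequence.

Let S[i] be the best sum of a strictly increasing subsequence ending at i:
i:      1  2  3  4  5  6  7  8  9 10 11 12
a[i]:  11  6  1 10  4  3  7  8  2  5  9 12
S:     11  6  1 16  5  4 13 21  3 10 30 42
Maximum is 42 (e.g. 6 + 7 + 8 + 9 + 12).

42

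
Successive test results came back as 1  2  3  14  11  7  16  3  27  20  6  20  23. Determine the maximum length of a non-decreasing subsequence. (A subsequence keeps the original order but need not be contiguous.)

8

Track the smallest tail for each achievable length (allowing ties):
1 → extends → [1]
2 → extends → [1, 2]
3 → extends → [1, 2, 3]
14 → extends → [1, 2, 3, 14]
11 → replaces 14 → [1, 2, 3, 11]
7 → replaces 11 → [1, 2, 3, 7]
16 → extends → [1, 2, 3, 7, 16]
3 → replaces 7 → [1, 2, 3, 3, 16]
27 → extends → [1, 2, 3, 3, 16, 27]
20 → replaces 27 → [1, 2, 3, 3, 16, 20]
6 → replaces 16 → [1, 2, 3, 3, 6, 20]
20 → extends → [1, 2, 3, 3, 6, 20, 20]
23 → extends → [1, 2, 3, 3, 6, 20, 20, 23]
Eight tails, so the longest non-decreasing subsequence has length 8 (e.g. 1, 2, 3, 14, 16, 20, 20, 23).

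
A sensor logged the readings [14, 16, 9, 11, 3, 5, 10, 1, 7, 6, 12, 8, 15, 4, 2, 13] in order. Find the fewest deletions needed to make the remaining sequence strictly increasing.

Fewest deletions = n − (longest strictly increasing subsequence).
i:      1  2  3  4  5  6  7  8  9 10 11 12 13 14 15 16
a[i]:  14 16  9 11  3  5 10  1  7  6 12  8 15  4  2 13
dp:     1  2  1  2  1  2  3  1  3  3  4  4  5  2  2  5
max dp = 5, so deletions = 16 − 5 = 11.

11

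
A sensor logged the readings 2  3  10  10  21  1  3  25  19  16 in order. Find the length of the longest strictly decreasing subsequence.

3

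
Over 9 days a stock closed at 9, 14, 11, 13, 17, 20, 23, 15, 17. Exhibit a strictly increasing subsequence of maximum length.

9, 11, 13, 17, 20, 23

Patience tails give the LIS length; then backtrack through the dp parents:
9 → extends → [9]
14 → extends → [9, 14]
11 → replaces 14 → [9, 11]
13 → extends → [9, 11, 13]
17 → extends → [9, 11, 13, 17]
20 → extends → [9, 11, 13, 17, 20]
23 → extends → [9, 11, 13, 17, 20, 23]
15 → replaces 17 → [9, 11, 13, 15, 20, 23]
17 → replaces 20 → [9, 11, 13, 15, 17, 23]
Length 6; one witness is 9, 11, 13, 17, 20, 23.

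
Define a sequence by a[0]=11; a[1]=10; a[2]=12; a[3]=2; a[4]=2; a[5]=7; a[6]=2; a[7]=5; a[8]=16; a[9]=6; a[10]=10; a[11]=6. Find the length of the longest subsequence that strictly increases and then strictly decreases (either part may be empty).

inc[i] = longest strictly increasing subsequence ending at i; dec[i] = longest strictly decreasing subsequence starting at i:
i:      0  1  2  3  4  5  6  7  8  9 10 11
a[i]:  11 10 12  2  2  7  2  5 16  6 10  6
inc:    1  1  2  1  1  2  1  2  3  3  4  3
dec:    4  3  3  1  1  2  1  1  3  1  2  1
Best peak at i=8 (value 16): inc=3, dec=3, length 3+3−1 = 5.

5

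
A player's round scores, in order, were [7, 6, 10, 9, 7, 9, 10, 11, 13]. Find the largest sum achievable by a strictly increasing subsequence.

Let S[i] be the best sum of a strictly increasing subsequence ending at i:
i:      1  2  3  4  5  6  7  8  9
a[i]:   7  6 10  9  7  9 10 11 13
S:      7  6 17 16 13 22 32 43 56
Maximum is 56 (e.g. 6 + 7 + 9 + 10 + 11 + 13).

56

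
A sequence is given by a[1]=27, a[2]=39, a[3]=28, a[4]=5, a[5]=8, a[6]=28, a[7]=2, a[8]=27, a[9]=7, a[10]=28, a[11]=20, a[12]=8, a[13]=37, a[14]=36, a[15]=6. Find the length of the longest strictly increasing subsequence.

5

Track the smallest tail for each achievable length (strict):
27 → extends → [27]
39 → extends → [27, 39]
28 → replaces 39 → [27, 28]
5 → replaces 27 → [5, 28]
8 → replaces 28 → [5, 8]
28 → extends → [5, 8, 28]
2 → replaces 5 → [2, 8, 28]
27 → replaces 28 → [2, 8, 27]
7 → replaces 8 → [2, 7, 27]
28 → extends → [2, 7, 27, 28]
20 → replaces 27 → [2, 7, 20, 28]
8 → replaces 20 → [2, 7, 8, 28]
37 → extends → [2, 7, 8, 28, 37]
36 → replaces 37 → [2, 7, 8, 28, 36]
6 → replaces 7 → [2, 6, 8, 28, 36]
Five tails, so the longest strictly increasing subsequence has length 5 (e.g. 5, 8, 27, 28, 37).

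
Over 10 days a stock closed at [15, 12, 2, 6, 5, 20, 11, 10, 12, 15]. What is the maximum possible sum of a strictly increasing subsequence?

Let S[i] be the best sum of a strictly increasing subsequence ending at i:
i:      1  2  3  4  5  6  7  8  9 10
a[i]:  15 12  2  6  5 20 11 10 12 15
S:     15 12  2  8  7 35 19 18 31 46
Maximum is 46 (e.g. 2 + 6 + 11 + 12 + 15).

46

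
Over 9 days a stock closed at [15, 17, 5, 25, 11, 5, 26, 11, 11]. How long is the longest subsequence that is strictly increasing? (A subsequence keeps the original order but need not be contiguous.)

4

Let dp[i] be the length of the longest such subsequence ending at index i:
i:      1  2  3  4  5  6  7  8  9
a[i]:  15 17  5 25 11  5 26 11 11
dp:     1  2  1  3  2  1  4  2  2
Maximum dp value is 4.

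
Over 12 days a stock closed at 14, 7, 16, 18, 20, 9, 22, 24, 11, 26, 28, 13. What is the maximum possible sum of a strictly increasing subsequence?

Let S[i] be the best sum of a strictly increasing subsequence ending at i:
i:       1   2   3   4   5   6   7   8   9  10  11  12
a[i]:   14   7  16  18  20   9  22  24  11  26  28  13
S:      14   7  30  48  68  16  90 114  27 140 168  40
Maximum is 168 (e.g. 14 + 16 + 18 + 20 + 22 + 24 + 26 + 28).

168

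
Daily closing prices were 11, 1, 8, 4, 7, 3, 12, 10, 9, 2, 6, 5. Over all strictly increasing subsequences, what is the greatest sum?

24

Let S[i] be the best sum of a strictly increasing subsequence ending at i:
i:      1  2  3  4  5  6  7  8  9 10 11 12
a[i]:  11  1  8  4  7  3 12 10  9  2  6  5
S:     11  1  9  5 12  4 24 22 21  3 11 10
Maximum is 24 (e.g. 1 + 4 + 7 + 12).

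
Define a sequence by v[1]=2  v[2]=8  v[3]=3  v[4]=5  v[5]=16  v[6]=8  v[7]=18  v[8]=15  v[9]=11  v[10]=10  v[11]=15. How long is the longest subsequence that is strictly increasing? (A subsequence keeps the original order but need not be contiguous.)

6

Let dp[i] be the length of the longest such subsequence ending at index i:
i:      1  2  3  4  5  6  7  8  9 10 11
v[i]:   2  8  3  5 16  8 18 15 11 10 15
dp:     1  2  2  3  4  4  5  5  5  5  6
Maximum dp value is 6.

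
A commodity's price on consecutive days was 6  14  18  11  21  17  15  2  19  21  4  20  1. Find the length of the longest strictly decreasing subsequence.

5

Negate each value so 'decreasing' becomes 'increasing', then run patience tails on the negated sequence:
-6 → extends → [-6]
-14 → replaces -6 → [-14]
-18 → replaces -14 → [-18]
-11 → extends → [-18, -11]
-21 → replaces -18 → [-21, -11]
-17 → replaces -11 → [-21, -17]
-15 → extends → [-21, -17, -15]
-2 → extends → [-21, -17, -15, -2]
-19 → replaces -17 → [-21, -19, -15, -2]
-21 → already a tail → [-21, -19, -15, -2]
-4 → replaces -2 → [-21, -19, -15, -4]
-20 → replaces -19 → [-21, -20, -15, -4]
-1 → extends → [-21, -20, -15, -4, -1]
Five tails, so the longest strictly decreasing subsequence of the original has length 5.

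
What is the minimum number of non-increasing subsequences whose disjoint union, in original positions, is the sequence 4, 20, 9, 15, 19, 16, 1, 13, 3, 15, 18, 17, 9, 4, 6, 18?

Place each on the leftmost legal pile:
4 → new pile 1 (tops now [4])
20 → new pile 2 (tops now [4, 20])
9 → pile 2 (tops now [4, 9])
15 → new pile 3 (tops now [4, 9, 15])
19 → new pile 4 (tops now [4, 9, 15, 19])
16 → pile 4 (tops now [4, 9, 15, 16])
1 → pile 1 (tops now [1, 9, 15, 16])
13 → pile 3 (tops now [1, 9, 13, 16])
3 → pile 2 (tops now [1, 3, 13, 16])
15 → pile 4 (tops now [1, 3, 13, 15])
18 → new pile 5 (tops now [1, 3, 13, 15, 18])
17 → pile 5 (tops now [1, 3, 13, 15, 17])
9 → pile 3 (tops now [1, 3, 9, 15, 17])
4 → pile 3 (tops now [1, 3, 4, 15, 17])
6 → pile 4 (tops now [1, 3, 4, 6, 17])
18 → new pile 6 (tops now [1, 3, 4, 6, 17, 18])
Six piles.

6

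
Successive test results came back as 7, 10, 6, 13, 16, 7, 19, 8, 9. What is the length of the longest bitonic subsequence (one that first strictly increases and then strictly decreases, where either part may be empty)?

inc[i] = longest strictly increasing subsequence ending at i; dec[i] = longest strictly decreasing subsequence starting at i:
i:      1  2  3  4  5  6  7  8  9
a[i]:   7 10  6 13 16  7 19  8  9
inc:    1  2  1  3  4  2  5  3  4
dec:    2  2  1  2  2  1  2  1  1
Best peak at i=7 (value 19): inc=5, dec=2, length 5+2−1 = 6.

6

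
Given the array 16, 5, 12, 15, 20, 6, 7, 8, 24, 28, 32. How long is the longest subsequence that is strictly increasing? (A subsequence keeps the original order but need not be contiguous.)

Let dp[i] be the length of the longest such subsequence ending at index i:
i:      1  2  3  4  5  6  7  8  9 10 11
a[i]:  16  5 12 15 20  6  7  8 24 28 32
dp:     1  1  2  3  4  2  3  4  5  6  7
Maximum dp value is 7.

7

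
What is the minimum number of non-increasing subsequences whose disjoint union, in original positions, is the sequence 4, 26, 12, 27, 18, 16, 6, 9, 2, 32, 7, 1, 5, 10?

The minimum number of non-increasing subsequences covering a sequence equals the length of its longest strictly increasing subsequence.
LIS length is 4 (e.g. 4, 26, 27, 32), so 4 piles are needed.

4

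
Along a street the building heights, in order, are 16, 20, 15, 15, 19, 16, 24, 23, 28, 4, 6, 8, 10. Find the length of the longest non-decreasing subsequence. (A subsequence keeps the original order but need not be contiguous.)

5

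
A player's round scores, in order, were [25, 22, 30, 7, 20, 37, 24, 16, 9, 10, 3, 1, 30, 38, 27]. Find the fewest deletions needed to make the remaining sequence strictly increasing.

Fewest deletions = n − (longest strictly increasing subsequence).
Patience tails:
25 → extends → [25]
22 → replaces 25 → [22]
30 → extends → [22, 30]
7 → replaces 22 → [7, 30]
20 → replaces 30 → [7, 20]
37 → extends → [7, 20, 37]
24 → replaces 37 → [7, 20, 24]
16 → replaces 20 → [7, 16, 24]
9 → replaces 16 → [7, 9, 24]
10 → replaces 24 → [7, 9, 10]
3 → replaces 7 → [3, 9, 10]
1 → replaces 3 → [1, 9, 10]
30 → extends → [1, 9, 10, 30]
38 → extends → [1, 9, 10, 30, 38]
27 → replaces 30 → [1, 9, 10, 27, 38]
Longest strictly increasing subsequence has length 5, so deletions = 15 − 5 = 10.

10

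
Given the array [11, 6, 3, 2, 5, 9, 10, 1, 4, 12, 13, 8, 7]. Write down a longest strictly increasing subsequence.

3, 5, 9, 10, 12, 13

Patience tails give the LIS length; then backtrack through the dp parents:
11 → extends → [11]
6 → replaces 11 → [6]
3 → replaces 6 → [3]
2 → replaces 3 → [2]
5 → extends → [2, 5]
9 → extends → [2, 5, 9]
10 → extends → [2, 5, 9, 10]
1 → replaces 2 → [1, 5, 9, 10]
4 → replaces 5 → [1, 4, 9, 10]
12 → extends → [1, 4, 9, 10, 12]
13 → extends → [1, 4, 9, 10, 12, 13]
8 → replaces 9 → [1, 4, 8, 10, 12, 13]
7 → replaces 8 → [1, 4, 7, 10, 12, 13]
Length 6; one witness is 3, 5, 9, 10, 12, 13.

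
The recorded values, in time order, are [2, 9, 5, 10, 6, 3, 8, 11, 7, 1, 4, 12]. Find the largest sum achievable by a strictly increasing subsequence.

Let S[i] be the best sum of a strictly increasing subsequence ending at i:
i:      1  2  3  4  5  6  7  8  9 10 11 12
a[i]:   2  9  5 10  6  3  8 11  7  1  4 12
S:      2 11  7 21 13  5 21 32 20  1  9 44
Maximum is 44 (e.g. 2 + 5 + 6 + 8 + 11 + 12).

44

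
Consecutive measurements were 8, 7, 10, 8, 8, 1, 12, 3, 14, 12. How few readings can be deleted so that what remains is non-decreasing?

5

Fewest deletions = n − (longest non-decreasing subsequence).
i:      1  2  3  4  5  6  7  8  9 10
a[i]:   8  7 10  8  8  1 12  3 14 12
dp:     1  1  2  2  3  1  4  2  5  5
max dp = 5, so deletions = 10 − 5 = 5.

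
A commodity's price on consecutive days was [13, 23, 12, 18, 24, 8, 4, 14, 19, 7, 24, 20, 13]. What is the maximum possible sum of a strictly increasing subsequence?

Let S[i] be the best sum of a strictly increasing subsequence ending at i:
i:      1  2  3  4  5  6  7  8  9 10 11 12 13
a[i]:  13 23 12 18 24  8  4 14 19  7 24 20 13
S:     13 36 12 31 60  8  4 27 50 11 74 70 25
Maximum is 74 (e.g. 13 + 18 + 19 + 24).

74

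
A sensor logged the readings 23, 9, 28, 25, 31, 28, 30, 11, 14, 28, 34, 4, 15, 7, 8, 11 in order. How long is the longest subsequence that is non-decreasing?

5

Track the smallest tail for each achievable length (allowing ties):
23 → extends → [23]
9 → replaces 23 → [9]
28 → extends → [9, 28]
25 → replaces 28 → [9, 25]
31 → extends → [9, 25, 31]
28 → replaces 31 → [9, 25, 28]
30 → extends → [9, 25, 28, 30]
11 → replaces 25 → [9, 11, 28, 30]
14 → replaces 28 → [9, 11, 14, 30]
28 → replaces 30 → [9, 11, 14, 28]
34 → extends → [9, 11, 14, 28, 34]
4 → replaces 9 → [4, 11, 14, 28, 34]
15 → replaces 28 → [4, 11, 14, 15, 34]
7 → replaces 11 → [4, 7, 14, 15, 34]
8 → replaces 14 → [4, 7, 8, 15, 34]
11 → replaces 15 → [4, 7, 8, 11, 34]
Five tails, so the longest non-decreasing subsequence has length 5 (e.g. 23, 28, 28, 30, 34).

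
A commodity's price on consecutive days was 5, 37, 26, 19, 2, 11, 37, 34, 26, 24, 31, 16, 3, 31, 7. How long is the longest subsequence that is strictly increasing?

Track the smallest tail for each achievable length (strict):
5 → extends → [5]
37 → extends → [5, 37]
26 → replaces 37 → [5, 26]
19 → replaces 26 → [5, 19]
2 → replaces 5 → [2, 19]
11 → replaces 19 → [2, 11]
37 → extends → [2, 11, 37]
34 → replaces 37 → [2, 11, 34]
26 → replaces 34 → [2, 11, 26]
24 → replaces 26 → [2, 11, 24]
31 → extends → [2, 11, 24, 31]
16 → replaces 24 → [2, 11, 16, 31]
3 → replaces 11 → [2, 3, 16, 31]
31 → already a tail → [2, 3, 16, 31]
7 → replaces 16 → [2, 3, 7, 31]
Four tails, so the longest strictly increasing subsequence has length 4 (e.g. 5, 19, 26, 31).

4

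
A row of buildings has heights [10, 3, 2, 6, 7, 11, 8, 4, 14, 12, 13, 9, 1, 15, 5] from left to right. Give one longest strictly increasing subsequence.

3, 6, 7, 11, 12, 13, 15

Patience tails give the LIS length; then backtrack through the dp parents:
10 → extends → [10]
3 → replaces 10 → [3]
2 → replaces 3 → [2]
6 → extends → [2, 6]
7 → extends → [2, 6, 7]
11 → extends → [2, 6, 7, 11]
8 → replaces 11 → [2, 6, 7, 8]
4 → replaces 6 → [2, 4, 7, 8]
14 → extends → [2, 4, 7, 8, 14]
12 → replaces 14 → [2, 4, 7, 8, 12]
13 → extends → [2, 4, 7, 8, 12, 13]
9 → replaces 12 → [2, 4, 7, 8, 9, 13]
1 → replaces 2 → [1, 4, 7, 8, 9, 13]
15 → extends → [1, 4, 7, 8, 9, 13, 15]
5 → replaces 7 → [1, 4, 5, 8, 9, 13, 15]
Length 7; one witness is 3, 6, 7, 11, 12, 13, 15.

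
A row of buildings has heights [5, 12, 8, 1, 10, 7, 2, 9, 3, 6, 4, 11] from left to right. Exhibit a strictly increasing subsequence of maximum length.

1, 2, 3, 6, 11

Patience tails give the LIS length; then backtrack through the dp parents:
5 → extends → [5]
12 → extends → [5, 12]
8 → replaces 12 → [5, 8]
1 → replaces 5 → [1, 8]
10 → extends → [1, 8, 10]
7 → replaces 8 → [1, 7, 10]
2 → replaces 7 → [1, 2, 10]
9 → replaces 10 → [1, 2, 9]
3 → replaces 9 → [1, 2, 3]
6 → extends → [1, 2, 3, 6]
4 → replaces 6 → [1, 2, 3, 4]
11 → extends → [1, 2, 3, 4, 11]
Length 5; one witness is 1, 2, 3, 6, 11.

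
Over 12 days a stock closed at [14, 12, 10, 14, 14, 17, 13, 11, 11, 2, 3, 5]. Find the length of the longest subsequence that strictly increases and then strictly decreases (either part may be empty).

6

inc[i] = longest strictly increasing subsequence ending at i; dec[i] = longest strictly decreasing subsequence starting at i:
i:      1  2  3  4  5  6  7  8  9 10 11 12
a[i]:  14 12 10 14 14 17 13 11 11  2  3  5
inc:    1  1  1  2  2  3  2  2  2  1  2  3
dec:    4  3  2  4  4  4  3  2  2  1  1  1
Best peak at i=6 (value 17): inc=3, dec=4, length 3+4−1 = 6.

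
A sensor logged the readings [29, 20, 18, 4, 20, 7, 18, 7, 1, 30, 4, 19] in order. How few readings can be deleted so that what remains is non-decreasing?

8

Fewest deletions = n − (longest non-decreasing subsequence).
i:      1  2  3  4  5  6  7  8  9 10 11 12
a[i]:  29 20 18  4 20  7 18  7  1 30  4 19
dp:     1  1  1  1  2  2  3  3  1  4  2  4
max dp = 4, so deletions = 12 − 4 = 8.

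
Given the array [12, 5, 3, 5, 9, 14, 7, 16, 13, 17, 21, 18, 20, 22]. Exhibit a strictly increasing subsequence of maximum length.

3, 5, 9, 14, 16, 17, 18, 20, 22

Patience tails give the LIS length; then backtrack through the dp parents:
12 → extends → [12]
5 → replaces 12 → [5]
3 → replaces 5 → [3]
5 → extends → [3, 5]
9 → extends → [3, 5, 9]
14 → extends → [3, 5, 9, 14]
7 → replaces 9 → [3, 5, 7, 14]
16 → extends → [3, 5, 7, 14, 16]
13 → replaces 14 → [3, 5, 7, 13, 16]
17 → extends → [3, 5, 7, 13, 16, 17]
21 → extends → [3, 5, 7, 13, 16, 17, 21]
18 → replaces 21 → [3, 5, 7, 13, 16, 17, 18]
20 → extends → [3, 5, 7, 13, 16, 17, 18, 20]
22 → extends → [3, 5, 7, 13, 16, 17, 18, 20, 22]
Length 9; one witness is 3, 5, 9, 14, 16, 17, 18, 20, 22.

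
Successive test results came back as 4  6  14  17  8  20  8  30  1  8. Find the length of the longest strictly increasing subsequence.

6

Track the smallest tail for each achievable length (strict):
4 → extends → [4]
6 → extends → [4, 6]
14 → extends → [4, 6, 14]
17 → extends → [4, 6, 14, 17]
8 → replaces 14 → [4, 6, 8, 17]
20 → extends → [4, 6, 8, 17, 20]
8 → already a tail → [4, 6, 8, 17, 20]
30 → extends → [4, 6, 8, 17, 20, 30]
1 → replaces 4 → [1, 6, 8, 17, 20, 30]
8 → already a tail → [1, 6, 8, 17, 20, 30]
Six tails, so the longest strictly increasing subsequence has length 6 (e.g. 4, 6, 14, 17, 20, 30).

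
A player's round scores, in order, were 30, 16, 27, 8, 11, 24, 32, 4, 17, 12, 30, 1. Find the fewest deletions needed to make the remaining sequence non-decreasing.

Fewest deletions = n − (longest non-decreasing subsequence).
i:      1  2  3  4  5  6  7  8  9 10 11 12
a[i]:  30 16 27  8 11 24 32  4 17 12 30  1
dp:     1  1  2  1  2  3  4  1  3  3  4  1
max dp = 4, so deletions = 12 − 4 = 8.

8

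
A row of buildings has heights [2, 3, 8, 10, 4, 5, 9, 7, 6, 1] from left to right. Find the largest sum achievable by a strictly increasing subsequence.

Let S[i] be the best sum of a strictly increasing subsequence ending at i:
i:      1  2  3  4  5  6  7  8  9 10
a[i]:   2  3  8 10  4  5  9  7  6  1
S:      2  5 13 23  9 14 23 21 20  1
Maximum is 23 (e.g. 2 + 3 + 8 + 10).

23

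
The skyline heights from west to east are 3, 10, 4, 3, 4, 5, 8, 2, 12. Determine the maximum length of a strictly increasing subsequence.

Track the smallest tail for each achievable length (strict):
3 → extends → [3]
10 → extends → [3, 10]
4 → replaces 10 → [3, 4]
3 → already a tail → [3, 4]
4 → already a tail → [3, 4]
5 → extends → [3, 4, 5]
8 → extends → [3, 4, 5, 8]
2 → replaces 3 → [2, 4, 5, 8]
12 → extends → [2, 4, 5, 8, 12]
Five tails, so the longest strictly increasing subsequence has length 5 (e.g. 3, 4, 5, 8, 12).

5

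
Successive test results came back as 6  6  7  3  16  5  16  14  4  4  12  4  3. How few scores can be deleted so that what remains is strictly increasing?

Fewest deletions = n − (longest strictly increasing subsequence).
Patience tails:
6 → extends → [6]
6 → already a tail → [6]
7 → extends → [6, 7]
3 → replaces 6 → [3, 7]
16 → extends → [3, 7, 16]
5 → replaces 7 → [3, 5, 16]
16 → already a tail → [3, 5, 16]
14 → replaces 16 → [3, 5, 14]
4 → replaces 5 → [3, 4, 14]
4 → already a tail → [3, 4, 14]
12 → replaces 14 → [3, 4, 12]
4 → already a tail → [3, 4, 12]
3 → already a tail → [3, 4, 12]
Longest strictly increasing subsequence has length 3, so deletions = 13 − 3 = 10.

10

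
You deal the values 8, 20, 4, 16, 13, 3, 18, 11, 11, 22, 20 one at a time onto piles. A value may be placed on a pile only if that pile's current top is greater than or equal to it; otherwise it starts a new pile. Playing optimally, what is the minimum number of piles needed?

4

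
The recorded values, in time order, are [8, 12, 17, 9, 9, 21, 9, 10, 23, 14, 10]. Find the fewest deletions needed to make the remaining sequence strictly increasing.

6

Fewest deletions = n − (longest strictly increasing subsequence).
Patience tails:
8 → extends → [8]
12 → extends → [8, 12]
17 → extends → [8, 12, 17]
9 → replaces 12 → [8, 9, 17]
9 → already a tail → [8, 9, 17]
21 → extends → [8, 9, 17, 21]
9 → already a tail → [8, 9, 17, 21]
10 → replaces 17 → [8, 9, 10, 21]
23 → extends → [8, 9, 10, 21, 23]
14 → replaces 21 → [8, 9, 10, 14, 23]
10 → already a tail → [8, 9, 10, 14, 23]
Longest strictly increasing subsequence has length 5, so deletions = 11 − 5 = 6.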